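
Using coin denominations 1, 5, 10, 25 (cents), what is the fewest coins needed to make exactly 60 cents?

60 − 2×25→10 − 1×10→0
Total coins = 2 + 1 = 3

3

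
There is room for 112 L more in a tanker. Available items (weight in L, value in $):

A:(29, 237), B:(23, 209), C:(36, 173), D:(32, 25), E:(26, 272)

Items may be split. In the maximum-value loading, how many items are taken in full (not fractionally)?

3

Sort by value per unit weight and fill in that order.
Order: E (272/26=10.46) > B (209/23=9.09) > A (237/29=8.17) > C (173/36=4.81) > D (25/32=0.78)
Fill: take E (26 @ 272) → take B (23 @ 209) → take A (29 @ 237) → take 34/36 of C → 163.39; 112/112 used.
3 item(s) taken whole; one partial (take 34/36 of C).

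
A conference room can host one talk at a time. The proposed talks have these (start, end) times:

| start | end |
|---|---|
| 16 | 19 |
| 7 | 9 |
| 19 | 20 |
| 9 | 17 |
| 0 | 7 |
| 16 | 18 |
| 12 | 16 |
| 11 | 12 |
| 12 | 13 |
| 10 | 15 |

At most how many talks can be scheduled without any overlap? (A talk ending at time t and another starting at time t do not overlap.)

Order by finish time; keep every interval that doesn't clash with the previous kept one.
By end time: (0,7), (7,9), (11,12), (12,13), (10,15), (12,16), (9,17), (16,18), (16,19), (19,20).
Pick (0,7); next start ≥ 7 → (7,9); next start ≥ 9 → (11,12); next start ≥ 12 → (12,13); next start ≥ 13 → (16,18); next start ≥ 18 → (19,20).
Selected 6 talks.

6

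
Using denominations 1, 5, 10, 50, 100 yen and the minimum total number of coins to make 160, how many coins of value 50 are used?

1

Greedy: take as many of the largest coin as possible, then repeat with the remainder.
160 − 1×100→60 − 1×50→10 − 1×10→0
Count of 50: 1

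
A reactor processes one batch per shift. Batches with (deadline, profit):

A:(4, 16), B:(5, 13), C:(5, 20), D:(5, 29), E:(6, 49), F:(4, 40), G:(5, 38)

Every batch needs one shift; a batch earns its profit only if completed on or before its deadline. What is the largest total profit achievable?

Take jobs in profit order; each goes to the latest open slot no later than its deadline.
By profit: E(d6,49), F(d4,40), G(d5,38), D(d5,29), C(d5,20), A(d4,16), B(d5,13)
E→slot 6; F→slot 4; G→slot 5; D→slot 3; C→slot 2; A→slot 1; B skipped.
Profit = 16 + 20 + 29 + 40 + 38 + 49 = 192

192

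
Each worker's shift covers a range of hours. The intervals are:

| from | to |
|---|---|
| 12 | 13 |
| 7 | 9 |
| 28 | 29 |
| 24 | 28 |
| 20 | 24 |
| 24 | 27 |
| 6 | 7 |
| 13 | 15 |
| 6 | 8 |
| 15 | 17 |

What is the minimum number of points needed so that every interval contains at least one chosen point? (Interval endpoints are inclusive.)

5

Process intervals by earliest right end; each time one isn't hit yet, stab at its right endpoint.
By right end: [6,7]  [6,8]  [7,9]  [12,13]  [13,15]  [15,17]  [20,24]  [24,27]  [24,28]  [28,29]
[6,7] uncovered → point at 7; [12,13] uncovered → point at 13; [15,17] uncovered → point at 17; [20,24] uncovered → point at 24; [28,29] uncovered → point at 29.
Points: 7, 13, 17, 24, 29 (5 total).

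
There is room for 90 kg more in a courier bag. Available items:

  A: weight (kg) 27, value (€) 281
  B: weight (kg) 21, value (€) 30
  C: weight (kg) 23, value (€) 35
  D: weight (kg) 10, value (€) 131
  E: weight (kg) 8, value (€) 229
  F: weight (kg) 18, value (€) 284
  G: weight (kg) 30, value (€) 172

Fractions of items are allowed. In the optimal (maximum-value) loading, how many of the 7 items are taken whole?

4

Greedy by value/weight ratio, highest first.
Order: E (229/8=28.62) > F (284/18=15.78) > D (131/10=13.10) > A (281/27=10.41) > G (172/30=5.73) > C (35/23=1.52) > B (30/21=1.43)
Fill: take E (8 @ 229) → take F (18 @ 284) → take D (10 @ 131) → take A (27 @ 281) → take 27/30 of G → 154.80; 90/90 used.
4 item(s) taken whole; one partial (take 27/30 of G).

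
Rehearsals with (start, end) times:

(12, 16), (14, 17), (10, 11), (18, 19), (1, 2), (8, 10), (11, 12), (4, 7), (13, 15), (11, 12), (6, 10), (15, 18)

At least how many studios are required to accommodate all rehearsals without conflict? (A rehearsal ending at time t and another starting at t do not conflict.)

Count concurrent intervals with a sweep; the peak is the room count.
Events (time:±→running): 1:+→1 2:-→0 4:+→1 6:+→2 7:-→1 8:+→2 10:-→1 10:-→0 10:+→1 11:-→0 11:+→1 11:+→2 12:-→1 12:-→0 12:+→1 13:+→2 14:+→3 … peak 3.

3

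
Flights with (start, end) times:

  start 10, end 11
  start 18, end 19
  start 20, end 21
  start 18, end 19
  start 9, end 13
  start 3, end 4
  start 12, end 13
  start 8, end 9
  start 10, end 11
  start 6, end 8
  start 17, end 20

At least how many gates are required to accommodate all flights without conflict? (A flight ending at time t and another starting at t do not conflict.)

Count concurrent intervals with a sweep; the peak is the room count.
Events (time:±→running): 3:+→1 4:-→0 6:+→1 8:-→0 8:+→1 9:-→0 9:+→1 10:+→2 10:+→3 … peak 3.

3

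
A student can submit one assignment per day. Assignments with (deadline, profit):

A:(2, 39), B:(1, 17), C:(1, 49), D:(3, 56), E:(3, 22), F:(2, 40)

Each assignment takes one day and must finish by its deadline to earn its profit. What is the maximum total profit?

Profit order: D=56 C=49 F=40 A=39 E=22 B=17
Assign: D→slot 3, C→slot 1, F→slot 2, A skipped, E skipped, B skipped.
Slots: [1:C] [2:F] [3:D]
Profit = 49 + 40 + 56 = 145

145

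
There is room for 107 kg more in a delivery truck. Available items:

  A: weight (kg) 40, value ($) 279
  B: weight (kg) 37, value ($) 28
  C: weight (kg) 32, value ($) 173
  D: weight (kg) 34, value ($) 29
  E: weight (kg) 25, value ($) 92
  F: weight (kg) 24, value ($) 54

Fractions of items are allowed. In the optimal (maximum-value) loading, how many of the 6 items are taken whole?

3

Order: A (279/40=6.97) > C (173/32=5.41) > E (92/25=3.68) > F (54/24=2.25) > D (29/34=0.85) > B (28/37=0.76)
Fill: take A (40 @ 279) → take C (32 @ 173) → take E (25 @ 92) → take 10/24 of F → 22.50; 107/107 used.
3 item(s) taken whole; one partial (take 10/24 of F).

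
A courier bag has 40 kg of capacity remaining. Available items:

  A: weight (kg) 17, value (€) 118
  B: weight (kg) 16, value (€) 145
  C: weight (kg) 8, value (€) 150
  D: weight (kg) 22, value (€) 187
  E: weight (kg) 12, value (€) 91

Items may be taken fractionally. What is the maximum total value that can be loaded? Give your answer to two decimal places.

431.00

Sort by value per unit weight and fill in that order.
Order: C (150/8=18.75) > B (145/16=9.06) > D (187/22=8.50) > E (91/12=7.58) > A (118/17=6.94)
Fill: take C (8 @ 150) → take B (16 @ 145) → take 16/22 of D → 136.00; 40/40 used.
Total value = 431.00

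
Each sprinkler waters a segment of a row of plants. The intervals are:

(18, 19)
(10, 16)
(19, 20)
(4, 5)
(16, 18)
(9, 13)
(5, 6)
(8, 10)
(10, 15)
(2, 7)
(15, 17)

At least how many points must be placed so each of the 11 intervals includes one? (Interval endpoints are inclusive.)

By right end: [4,5]  [5,6]  [2,7]  [8,10]  [9,13]  [10,15]  [10,16]  [15,17]  [16,18]  [18,19]  [19,20]
[4,5] uncovered → point at 5; [8,10] uncovered → point at 10; [15,17] uncovered → point at 17; [18,19] uncovered → point at 19.
Points: 5, 10, 17, 19 (4 total).

4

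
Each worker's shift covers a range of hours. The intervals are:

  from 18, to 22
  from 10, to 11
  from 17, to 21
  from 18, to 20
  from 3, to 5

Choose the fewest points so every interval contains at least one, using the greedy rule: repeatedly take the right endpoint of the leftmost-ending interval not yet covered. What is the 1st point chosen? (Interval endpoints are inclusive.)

5

By right end: [3,5]  [10,11]  [18,20]  [17,21]  [18,22]
[3,5] uncovered → point at 5; [10,11] uncovered → point at 11; [18,20] uncovered → point at 20.
Points: 5, 11, 20 (3 total).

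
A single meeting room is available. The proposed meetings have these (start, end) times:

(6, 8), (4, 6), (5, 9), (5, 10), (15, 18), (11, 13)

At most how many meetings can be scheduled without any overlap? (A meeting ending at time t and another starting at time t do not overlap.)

4

Greedy by earliest finish: after sorting by end time, pick each interval compatible with the last pick.
By end time: (4,6), (6,8), (5,9), (5,10), (11,13), (15,18).
Pick (4,6); next start ≥ 6 → (6,8); next start ≥ 8 → (11,13); next start ≥ 13 → (15,18).
Selected 4 meetings.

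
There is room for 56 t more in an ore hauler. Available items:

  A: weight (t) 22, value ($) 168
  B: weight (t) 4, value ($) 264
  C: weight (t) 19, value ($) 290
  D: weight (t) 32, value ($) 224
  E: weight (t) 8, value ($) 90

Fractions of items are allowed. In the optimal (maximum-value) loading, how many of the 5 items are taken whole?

Order: B (264/4=66.00) > C (290/19=15.26) > E (90/8=11.25) > A (168/22=7.64) > D (224/32=7.00)
Fill: take B (4 @ 264) → take C (19 @ 290) → take E (8 @ 90) → take A (22 @ 168) → take 3/32 of D → 21.00; 56/56 used.
4 item(s) taken whole; one partial (take 3/32 of D).

4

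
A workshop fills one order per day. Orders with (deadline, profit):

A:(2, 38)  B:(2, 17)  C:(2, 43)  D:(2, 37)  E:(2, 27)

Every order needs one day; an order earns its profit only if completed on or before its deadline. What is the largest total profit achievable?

Take jobs in profit order; each goes to the latest open slot no later than its deadline.
Profit order: C=43 A=38 D=37 E=27 B=17
Assign: C→slot 2, A→slot 1, D skipped, E skipped, B skipped.
Slots: [1:A] [2:C]
Profit = 38 + 43 = 81

81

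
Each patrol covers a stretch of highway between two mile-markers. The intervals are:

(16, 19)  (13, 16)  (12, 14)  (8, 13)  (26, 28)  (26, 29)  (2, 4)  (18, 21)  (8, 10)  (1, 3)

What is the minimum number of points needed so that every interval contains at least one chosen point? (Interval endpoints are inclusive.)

Process intervals by earliest right end; each time one isn't hit yet, stab at its right endpoint.
Sorted: [1,3] [2,4] [8,10] [8,13] [12,14] [13,16] [16,19] [18,21] [26,28] [26,29]
{[1,3],[2,4]} hit by 3; {[8,10],[8,13]} hit by 10; {[12,14],[13,16]} hit by 14; {[16,19],[18,21]} hit by 19; {[26,28],[26,29]} hit by 28.
Points: 3, 10, 14, 19, 28 (5 total).

5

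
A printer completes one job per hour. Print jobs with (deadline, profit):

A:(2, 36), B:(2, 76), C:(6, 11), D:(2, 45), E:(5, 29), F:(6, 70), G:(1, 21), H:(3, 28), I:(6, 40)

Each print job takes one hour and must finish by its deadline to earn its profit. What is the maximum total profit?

By profit: B(d2,76), F(d6,70), D(d2,45), I(d6,40), A(d2,36), E(d5,29), H(d3,28), G(d1,21), C(d6,11)
B→slot 2; F→slot 6; D→slot 1; I→slot 5; A skipped; E→slot 4; H→slot 3; G skipped; C skipped.
Profit = 45 + 76 + 28 + 29 + 40 + 70 = 288

288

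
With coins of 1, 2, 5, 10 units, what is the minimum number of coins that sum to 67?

67 − 6×10→7 − 1×5→2 − 1×2→0
Total coins = 6 + 1 + 1 = 8

8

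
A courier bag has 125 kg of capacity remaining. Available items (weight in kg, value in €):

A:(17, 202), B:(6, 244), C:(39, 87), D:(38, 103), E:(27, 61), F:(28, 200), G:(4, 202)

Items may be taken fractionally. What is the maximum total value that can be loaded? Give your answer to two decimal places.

1023.15

Greedy by value/weight ratio, highest first.
Ratios (sorted): G 50.50, B 40.67, A 11.88, F 7.14, D 2.71, E 2.26, C 2.23
take G (4 @ 202); take B (6 @ 244); take A (17 @ 202); take F (28 @ 200); take D (38 @ 103); take E (27 @ 61); take 5/39 of C → 11.15. Capacity used 125/125.
Total value = 1023.15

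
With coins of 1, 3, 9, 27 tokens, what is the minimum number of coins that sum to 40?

4

40 − 1×27→13 − 1×9→4 − 1×3→1 − 1×1→0
Total coins = 1 + 1 + 1 + 1 = 4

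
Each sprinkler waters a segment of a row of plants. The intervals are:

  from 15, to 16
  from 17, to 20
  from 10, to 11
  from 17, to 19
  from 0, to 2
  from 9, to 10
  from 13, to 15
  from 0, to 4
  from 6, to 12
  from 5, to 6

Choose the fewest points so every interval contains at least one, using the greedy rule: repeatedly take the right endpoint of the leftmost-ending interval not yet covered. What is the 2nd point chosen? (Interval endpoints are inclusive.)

6

Sorted: [0,2] [0,4] [5,6] [9,10] [10,11] [6,12] [13,15] [15,16] [17,19] [17,20]
{[0,2],[0,4]} hit by 2; {[5,6]} hit by 6; {[9,10],[10,11],[6,12]} hit by 10; {[13,15],[15,16]} hit by 15; {[17,19],[17,20]} hit by 19.
Points: 2, 6, 10, 15, 19 (5 total).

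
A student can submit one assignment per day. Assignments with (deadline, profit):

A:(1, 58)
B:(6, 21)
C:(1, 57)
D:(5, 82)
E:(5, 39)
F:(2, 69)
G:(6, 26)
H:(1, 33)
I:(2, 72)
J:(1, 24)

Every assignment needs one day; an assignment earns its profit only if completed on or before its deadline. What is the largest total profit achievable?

309

Sort by profit descending; place each in the latest free slot ≤ its deadline.
By profit: D(d5,82), I(d2,72), F(d2,69), A(d1,58), C(d1,57), E(d5,39), H(d1,33), G(d6,26), J(d1,24), B(d6,21)
D→slot 5; I→slot 2; F→slot 1; A skipped; C skipped; E→slot 4; H skipped; G→slot 6; J skipped; B→slot 3.
Profit = 69 + 72 + 21 + 39 + 82 + 26 = 309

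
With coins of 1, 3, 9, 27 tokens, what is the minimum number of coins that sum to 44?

Greedy: take as many of the largest coin as possible, then repeat with the remainder.
44 − 1×27→17 − 1×9→8 − 2×3→2 − 2×1→0
Total coins = 1 + 1 + 2 + 2 = 6

6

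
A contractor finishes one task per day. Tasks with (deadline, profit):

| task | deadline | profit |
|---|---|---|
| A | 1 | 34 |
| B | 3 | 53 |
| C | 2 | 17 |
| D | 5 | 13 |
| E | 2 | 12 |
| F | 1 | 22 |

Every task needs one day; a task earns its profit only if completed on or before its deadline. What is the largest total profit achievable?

Take jobs in profit order; each goes to the latest open slot no later than its deadline.
Profit order: B=53 A=34 F=22 C=17 D=13 E=12
Assign: B→slot 3, A→slot 1, F skipped, C→slot 2, D→slot 5, E skipped.
Slots: [1:A] [2:C] [3:B] [5:D]
Profit = 34 + 17 + 53 + 13 = 117

117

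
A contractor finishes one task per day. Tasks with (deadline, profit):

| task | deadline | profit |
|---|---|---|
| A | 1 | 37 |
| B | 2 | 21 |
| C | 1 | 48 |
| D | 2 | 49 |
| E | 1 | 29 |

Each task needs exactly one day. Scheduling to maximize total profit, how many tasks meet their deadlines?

By profit: D(d2,49), C(d1,48), A(d1,37), E(d1,29), B(d2,21)
D→slot 2; C→slot 1; A skipped; E skipped; B skipped.
2 of 5 scheduled.

2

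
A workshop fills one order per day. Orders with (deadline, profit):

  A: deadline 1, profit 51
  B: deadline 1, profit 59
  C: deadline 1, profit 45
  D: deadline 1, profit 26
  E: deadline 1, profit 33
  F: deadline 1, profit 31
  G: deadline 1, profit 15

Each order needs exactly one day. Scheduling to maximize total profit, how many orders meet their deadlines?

Profit order: B=59 A=51 C=45 E=33 F=31 D=26 G=15
Assign: B→slot 1, A skipped, C skipped, E skipped, F skipped, D skipped, G skipped.
Slots: [1:B]
1 of 7 scheduled.

1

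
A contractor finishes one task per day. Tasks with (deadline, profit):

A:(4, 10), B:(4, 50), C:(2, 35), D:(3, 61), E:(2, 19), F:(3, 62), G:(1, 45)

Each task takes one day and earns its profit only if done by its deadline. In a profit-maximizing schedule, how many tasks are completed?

Profit order: F=62 D=61 B=50 G=45 C=35 E=19 A=10
Assign: F→slot 3, D→slot 2, B→slot 4, G→slot 1, C skipped, E skipped, A skipped.
Slots: [1:G] [2:D] [3:F] [4:B]
4 of 7 scheduled.

4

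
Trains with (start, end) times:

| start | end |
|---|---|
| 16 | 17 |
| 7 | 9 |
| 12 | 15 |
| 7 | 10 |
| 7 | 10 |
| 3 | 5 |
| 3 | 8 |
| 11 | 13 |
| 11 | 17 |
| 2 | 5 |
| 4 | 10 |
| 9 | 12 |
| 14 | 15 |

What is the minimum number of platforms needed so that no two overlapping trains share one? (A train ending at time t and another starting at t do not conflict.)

5

starts: [2, 3, 3, 4, 7, 7, 7, 9, 11, 11, 12, 14, 16]
ends:   [5, 5, 8, 9, 10, 10, 10, 12, 13, 15, 15, 17, 17]
s2→1 s3→2 s3→3 s4→4 e5→3 e5→2 s7→3 s7→4 s7→5  — peak 5.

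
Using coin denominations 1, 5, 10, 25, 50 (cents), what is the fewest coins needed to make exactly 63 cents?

63 − 1×50→13 − 1×10→3 − 3×1→0
Total coins = 1 + 1 + 3 = 5

5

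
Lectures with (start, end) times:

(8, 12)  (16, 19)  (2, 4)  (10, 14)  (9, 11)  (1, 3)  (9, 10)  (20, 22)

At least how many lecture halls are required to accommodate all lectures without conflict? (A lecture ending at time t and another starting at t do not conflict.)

Events (time:±→running): 1:+→1 2:+→2 3:-→1 4:-→0 8:+→1 9:+→2 9:+→3 … peak 3.

3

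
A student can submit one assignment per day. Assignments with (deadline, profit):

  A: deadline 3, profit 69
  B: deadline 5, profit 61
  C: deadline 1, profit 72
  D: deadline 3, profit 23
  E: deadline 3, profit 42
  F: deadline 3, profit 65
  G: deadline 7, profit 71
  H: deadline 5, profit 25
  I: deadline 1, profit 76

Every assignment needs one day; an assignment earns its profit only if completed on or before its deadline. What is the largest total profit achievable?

Take jobs in profit order; each goes to the latest open slot no later than its deadline.
Profit order: I=76 C=72 G=71 A=69 F=65 B=61 E=42 H=25 D=23
Assign: I→slot 1, C skipped, G→slot 7, A→slot 3, F→slot 2, B→slot 5, E skipped, H→slot 4, D skipped.
Slots: [1:I] [2:F] [3:A] [4:H] [5:B] [7:G]
Profit = 76 + 65 + 69 + 25 + 61 + 71 = 367

367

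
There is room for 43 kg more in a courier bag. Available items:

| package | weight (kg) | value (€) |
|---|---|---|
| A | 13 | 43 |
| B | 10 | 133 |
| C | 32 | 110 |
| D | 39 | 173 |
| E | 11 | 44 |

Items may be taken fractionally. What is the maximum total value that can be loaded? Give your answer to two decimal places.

279.38

Sort by value per unit weight and fill in that order.
Order: B (133/10=13.30) > D (173/39=4.44) > E (44/11=4.00) > C (110/32=3.44) > A (43/13=3.31)
Fill: take B (10 @ 133) → take 33/39 of D → 146.38; 43/43 used.
Total value = 279.38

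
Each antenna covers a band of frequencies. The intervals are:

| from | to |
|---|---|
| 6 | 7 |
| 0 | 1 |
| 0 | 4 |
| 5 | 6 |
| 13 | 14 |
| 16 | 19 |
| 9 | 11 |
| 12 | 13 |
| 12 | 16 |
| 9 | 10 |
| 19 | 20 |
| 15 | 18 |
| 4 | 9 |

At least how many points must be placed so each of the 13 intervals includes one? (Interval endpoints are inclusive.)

6

By right end: [0,1]  [0,4]  [5,6]  [6,7]  [4,9]  [9,10]  [9,11]  [12,13]  [13,14]  [12,16]  [15,18]  [16,19]  [19,20]
[0,1] uncovered → point at 1; [5,6] uncovered → point at 6; [9,10] uncovered → point at 10; [12,13] uncovered → point at 13; [15,18] uncovered → point at 18; [19,20] uncovered → point at 20.
Points: 1, 6, 10, 13, 18, 20 (6 total).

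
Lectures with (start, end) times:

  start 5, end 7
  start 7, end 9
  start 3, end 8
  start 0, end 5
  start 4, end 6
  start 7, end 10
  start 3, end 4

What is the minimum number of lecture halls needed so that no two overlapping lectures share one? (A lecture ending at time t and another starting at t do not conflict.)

Count concurrent intervals with a sweep; the peak is the room count.
Events (time:±→running): 0:+→1 3:+→2 3:+→3 … peak 3.

3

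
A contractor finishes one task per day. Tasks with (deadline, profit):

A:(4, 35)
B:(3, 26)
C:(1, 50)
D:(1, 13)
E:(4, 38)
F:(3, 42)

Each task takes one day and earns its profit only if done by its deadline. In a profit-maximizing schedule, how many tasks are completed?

Take jobs in profit order; each goes to the latest open slot no later than its deadline.
By profit: C(d1,50), F(d3,42), E(d4,38), A(d4,35), B(d3,26), D(d1,13)
C→slot 1; F→slot 3; E→slot 4; A→slot 2; B skipped; D skipped.
4 of 6 scheduled.

4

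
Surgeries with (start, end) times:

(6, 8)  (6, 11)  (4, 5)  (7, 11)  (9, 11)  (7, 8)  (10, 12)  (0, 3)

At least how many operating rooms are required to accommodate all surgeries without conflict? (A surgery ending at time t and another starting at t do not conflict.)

4

Count concurrent intervals with a sweep; the peak is the room count.
starts: [0, 4, 6, 6, 7, 7, 9, 10]
ends:   [3, 5, 8, 8, 11, 11, 11, 12]
s0→1 e3→0 s4→1 e5→0 s6→1 s6→2 s7→3 s7→4  — peak 4.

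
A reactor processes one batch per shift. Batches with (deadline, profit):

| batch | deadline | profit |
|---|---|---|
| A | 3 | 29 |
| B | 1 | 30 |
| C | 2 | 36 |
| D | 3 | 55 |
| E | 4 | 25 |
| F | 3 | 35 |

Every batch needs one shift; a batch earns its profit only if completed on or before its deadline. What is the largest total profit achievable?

151

Sort by profit descending; place each in the latest free slot ≤ its deadline.
By profit: D(d3,55), C(d2,36), F(d3,35), B(d1,30), A(d3,29), E(d4,25)
D→slot 3; C→slot 2; F→slot 1; B skipped; A skipped; E→slot 4.
Profit = 35 + 36 + 55 + 25 = 151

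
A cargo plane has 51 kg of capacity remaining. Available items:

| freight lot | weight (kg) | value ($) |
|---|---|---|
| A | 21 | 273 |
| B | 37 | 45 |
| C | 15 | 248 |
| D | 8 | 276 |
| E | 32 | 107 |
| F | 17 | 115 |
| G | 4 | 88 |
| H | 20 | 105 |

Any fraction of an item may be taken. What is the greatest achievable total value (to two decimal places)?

Greedy by value/weight ratio, highest first.
Ratios (sorted): D 34.50, G 22.00, C 16.53, A 13.00, F 6.76, H 5.25, E 3.34, B 1.22
take D (8 @ 276); take G (4 @ 88); take C (15 @ 248); take A (21 @ 273); take 3/17 of F → 20.29. Capacity used 51/51.
Total value = 905.29

905.29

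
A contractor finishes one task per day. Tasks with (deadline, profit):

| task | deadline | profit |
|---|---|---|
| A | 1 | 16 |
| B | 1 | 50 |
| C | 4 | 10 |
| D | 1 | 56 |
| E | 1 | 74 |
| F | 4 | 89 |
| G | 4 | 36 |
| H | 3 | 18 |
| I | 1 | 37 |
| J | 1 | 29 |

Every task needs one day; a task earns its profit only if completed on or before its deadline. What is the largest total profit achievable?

Profit order: F=89 E=74 D=56 B=50 I=37 G=36 J=29 H=18 A=16 C=10
Assign: F→slot 4, E→slot 1, D skipped, B skipped, I skipped, G→slot 3, J skipped, H→slot 2, A skipped, C skipped.
Slots: [1:E] [2:H] [3:G] [4:F]
Profit = 74 + 18 + 36 + 89 = 217

217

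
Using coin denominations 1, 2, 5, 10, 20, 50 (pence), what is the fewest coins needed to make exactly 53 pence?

53 − 1×50→3 − 1×2→1 − 1×1→0
Total coins = 1 + 1 + 1 = 3

3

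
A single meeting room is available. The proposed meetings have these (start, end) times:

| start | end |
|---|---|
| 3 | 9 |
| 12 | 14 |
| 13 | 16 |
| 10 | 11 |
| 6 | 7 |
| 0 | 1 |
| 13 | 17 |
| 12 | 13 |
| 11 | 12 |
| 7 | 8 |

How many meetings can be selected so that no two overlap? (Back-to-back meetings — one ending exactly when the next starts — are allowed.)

Sort by end time and greedily take each interval whose start is ≥ the last chosen end.
Sorted by end: (0,1)  (6,7)  (7,8)  (3,9)  (10,11)  (11,12)  (12,13)  (12,14)  (13,16)  (13,17)
take (0,1); take (6,7); take (7,8); take (10,11); take (11,12); take (12,13); skip (12,14); take (13,16).
Selected 7 meetings.

7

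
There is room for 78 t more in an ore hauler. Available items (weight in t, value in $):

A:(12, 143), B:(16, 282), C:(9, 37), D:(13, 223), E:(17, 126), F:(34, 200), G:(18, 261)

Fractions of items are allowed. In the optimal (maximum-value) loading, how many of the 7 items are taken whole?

5

Ratios (sorted): B 17.62, D 17.15, G 14.50, A 11.92, E 7.41, F 5.88, C 4.11
take B (16 @ 282); take D (13 @ 223); take G (18 @ 261); take A (12 @ 143); take E (17 @ 126); take 2/34 of F → 11.76. Capacity used 78/78.
5 item(s) taken whole; one partial (take 2/34 of F).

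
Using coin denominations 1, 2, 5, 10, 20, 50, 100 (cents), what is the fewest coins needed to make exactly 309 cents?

309 = 3×100 + 1×5 + 2×2
Total coins = 3 + 1 + 2 = 6

6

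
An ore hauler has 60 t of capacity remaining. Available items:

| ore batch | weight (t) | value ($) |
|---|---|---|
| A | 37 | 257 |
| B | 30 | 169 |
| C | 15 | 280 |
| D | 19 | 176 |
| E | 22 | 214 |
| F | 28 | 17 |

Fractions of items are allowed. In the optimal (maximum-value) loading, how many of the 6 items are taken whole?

3

Greedy by value/weight ratio, highest first.
Ratios (sorted): C 18.67, E 9.73, D 9.26, A 6.95, B 5.63, F 0.61
take C (15 @ 280); take E (22 @ 214); take D (19 @ 176); take 4/37 of A → 27.78. Capacity used 60/60.
3 item(s) taken whole; one partial (take 4/37 of A).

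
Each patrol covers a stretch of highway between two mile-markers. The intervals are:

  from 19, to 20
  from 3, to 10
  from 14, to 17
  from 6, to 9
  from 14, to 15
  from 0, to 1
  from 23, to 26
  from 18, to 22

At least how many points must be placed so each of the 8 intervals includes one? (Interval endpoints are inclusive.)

5

Sort by right endpoint; whenever an interval is uncovered, place a point at its right end.
Sorted: [0,1] [6,9] [3,10] [14,15] [14,17] [19,20] [18,22] [23,26]
{[0,1]} hit by 1; {[6,9],[3,10]} hit by 9; {[14,15],[14,17]} hit by 15; {[19,20],[18,22]} hit by 20; {[23,26]} hit by 26.
Points: 1, 9, 15, 20, 26 (5 total).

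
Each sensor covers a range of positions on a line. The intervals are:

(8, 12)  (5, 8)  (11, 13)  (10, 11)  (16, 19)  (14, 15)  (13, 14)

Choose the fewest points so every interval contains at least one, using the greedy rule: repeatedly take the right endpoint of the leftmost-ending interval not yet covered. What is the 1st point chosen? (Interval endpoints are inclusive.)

By right end: [5,8]  [10,11]  [8,12]  [11,13]  [13,14]  [14,15]  [16,19]
[5,8] uncovered → point at 8; [10,11] uncovered → point at 11; [13,14] uncovered → point at 14; [16,19] uncovered → point at 19.
Points: 8, 11, 14, 19 (4 total).

8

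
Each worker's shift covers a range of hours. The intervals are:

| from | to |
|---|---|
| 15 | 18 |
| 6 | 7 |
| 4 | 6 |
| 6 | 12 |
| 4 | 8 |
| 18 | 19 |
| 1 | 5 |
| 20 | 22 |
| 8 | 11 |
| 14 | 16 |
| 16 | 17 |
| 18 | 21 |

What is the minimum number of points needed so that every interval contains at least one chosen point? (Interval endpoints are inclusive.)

Sorted: [1,5] [4,6] [6,7] [4,8] [8,11] [6,12] [14,16] [16,17] [15,18] [18,19] [18,21] [20,22]
{[1,5],[4,6]} hit by 5; {[6,7],[4,8]} hit by 7; {[8,11],[6,12]} hit by 11; {[14,16],[16,17],[15,18]} hit by 16; {[18,19],[18,21]} hit by 19; {[20,22]} hit by 22.
Points: 5, 7, 11, 16, 19, 22 (6 total).

6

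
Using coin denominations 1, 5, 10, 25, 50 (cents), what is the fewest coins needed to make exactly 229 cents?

229 = 4×50 + 1×25 + 4×1
Total coins = 4 + 1 + 4 = 9

9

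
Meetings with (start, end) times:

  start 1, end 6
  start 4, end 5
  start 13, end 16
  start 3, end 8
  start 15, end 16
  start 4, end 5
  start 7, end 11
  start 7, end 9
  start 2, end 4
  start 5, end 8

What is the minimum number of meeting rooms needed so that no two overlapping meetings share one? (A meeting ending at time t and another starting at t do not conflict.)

4

Count concurrent intervals with a sweep; the peak is the room count.
Events (time:±→running): 1:+→1 2:+→2 3:+→3 4:-→2 4:+→3 4:+→4 … peak 4.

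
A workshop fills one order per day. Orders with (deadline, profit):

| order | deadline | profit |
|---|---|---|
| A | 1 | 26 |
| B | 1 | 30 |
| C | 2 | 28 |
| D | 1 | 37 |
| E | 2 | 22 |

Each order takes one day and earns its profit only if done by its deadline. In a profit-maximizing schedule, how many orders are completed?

Sort by profit descending; place each in the latest free slot ≤ its deadline.
Profit order: D=37 B=30 C=28 A=26 E=22
Assign: D→slot 1, B skipped, C→slot 2, A skipped, E skipped.
Slots: [1:D] [2:C]
2 of 5 scheduled.

2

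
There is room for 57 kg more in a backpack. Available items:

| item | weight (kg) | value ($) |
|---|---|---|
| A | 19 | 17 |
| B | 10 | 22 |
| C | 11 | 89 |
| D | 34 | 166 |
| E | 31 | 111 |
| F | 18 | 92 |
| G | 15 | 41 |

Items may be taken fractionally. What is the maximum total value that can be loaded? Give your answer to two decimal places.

317.71

Sort by value per unit weight and fill in that order.
Order: C (89/11=8.09) > F (92/18=5.11) > D (166/34=4.88) > E (111/31=3.58) > G (41/15=2.73) > B (22/10=2.20) > A (17/19=0.89)
Fill: take C (11 @ 89) → take F (18 @ 92) → take 28/34 of D → 136.71; 57/57 used.
Total value = 317.71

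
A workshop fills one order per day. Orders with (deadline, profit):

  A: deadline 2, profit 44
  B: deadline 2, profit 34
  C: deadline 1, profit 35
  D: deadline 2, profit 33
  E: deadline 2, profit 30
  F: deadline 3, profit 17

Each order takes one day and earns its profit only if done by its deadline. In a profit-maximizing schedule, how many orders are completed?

Take jobs in profit order; each goes to the latest open slot no later than its deadline.
By profit: A(d2,44), C(d1,35), B(d2,34), D(d2,33), E(d2,30), F(d3,17)
A→slot 2; C→slot 1; B skipped; D skipped; E skipped; F→slot 3.
3 of 6 scheduled.

3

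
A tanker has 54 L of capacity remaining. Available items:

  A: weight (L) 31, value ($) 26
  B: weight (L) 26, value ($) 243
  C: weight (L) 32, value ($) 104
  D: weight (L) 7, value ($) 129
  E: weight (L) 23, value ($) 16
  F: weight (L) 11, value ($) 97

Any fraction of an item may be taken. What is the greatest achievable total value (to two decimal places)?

Sort by value per unit weight and fill in that order.
Order: D (129/7=18.43) > B (243/26=9.35) > F (97/11=8.82) > C (104/32=3.25) > A (26/31=0.84) > E (16/23=0.70)
Fill: take D (7 @ 129) → take B (26 @ 243) → take F (11 @ 97) → take 10/32 of C → 32.50; 54/54 used.
Total value = 501.50

501.50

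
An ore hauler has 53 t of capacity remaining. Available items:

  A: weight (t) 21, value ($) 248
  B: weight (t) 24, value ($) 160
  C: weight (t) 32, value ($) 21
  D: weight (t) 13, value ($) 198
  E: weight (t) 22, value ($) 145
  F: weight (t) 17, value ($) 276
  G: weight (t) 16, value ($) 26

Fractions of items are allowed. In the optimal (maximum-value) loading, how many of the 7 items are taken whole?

3

Sort by value per unit weight and fill in that order.
Order: F (276/17=16.24) > D (198/13=15.23) > A (248/21=11.81) > B (160/24=6.67) > E (145/22=6.59) > G (26/16=1.62) > C (21/32=0.66)
Fill: take F (17 @ 276) → take D (13 @ 198) → take A (21 @ 248) → take 2/24 of B → 13.33; 53/53 used.
3 item(s) taken whole; one partial (take 2/24 of B).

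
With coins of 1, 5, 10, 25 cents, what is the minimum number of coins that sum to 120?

Use the largest denomination that fits, subtract, and repeat.
120 − 4×25→20 − 2×10→0
Total coins = 4 + 2 = 6

6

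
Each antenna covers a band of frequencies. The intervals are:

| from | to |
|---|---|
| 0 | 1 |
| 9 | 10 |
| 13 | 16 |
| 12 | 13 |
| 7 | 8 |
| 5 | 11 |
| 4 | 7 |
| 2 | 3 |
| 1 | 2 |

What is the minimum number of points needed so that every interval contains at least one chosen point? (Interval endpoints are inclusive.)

5

By right end: [0,1]  [1,2]  [2,3]  [4,7]  [7,8]  [9,10]  [5,11]  [12,13]  [13,16]
[0,1] uncovered → point at 1; [2,3] uncovered → point at 3; [4,7] uncovered → point at 7; [9,10] uncovered → point at 10; [12,13] uncovered → point at 13.
Points: 1, 3, 7, 10, 13 (5 total).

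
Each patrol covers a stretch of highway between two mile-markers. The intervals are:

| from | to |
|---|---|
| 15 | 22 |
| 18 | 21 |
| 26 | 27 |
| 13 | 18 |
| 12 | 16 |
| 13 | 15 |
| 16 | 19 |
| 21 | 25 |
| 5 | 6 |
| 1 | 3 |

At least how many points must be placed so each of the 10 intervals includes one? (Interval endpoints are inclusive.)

6

Process intervals by earliest right end; each time one isn't hit yet, stab at its right endpoint.
Sorted: [1,3] [5,6] [13,15] [12,16] [13,18] [16,19] [18,21] [15,22] [21,25] [26,27]
{[1,3]} hit by 3; {[5,6]} hit by 6; {[13,15],[12,16],[13,18]} hit by 15; {[16,19],[18,21],[15,22]} hit by 19; {[21,25]} hit by 25; {[26,27]} hit by 27.
Points: 3, 6, 15, 19, 25, 27 (6 total).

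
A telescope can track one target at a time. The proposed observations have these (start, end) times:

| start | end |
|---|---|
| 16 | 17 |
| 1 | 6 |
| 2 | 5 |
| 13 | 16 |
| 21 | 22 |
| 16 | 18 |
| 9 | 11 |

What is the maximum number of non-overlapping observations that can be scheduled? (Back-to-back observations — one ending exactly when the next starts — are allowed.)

Greedy by earliest finish: after sorting by end time, pick each interval compatible with the last pick.
Sorted by end: (2,5)  (1,6)  (9,11)  (13,16)  (16,17)  (16,18)  (21,22)
take (2,5); take (9,11); take (13,16); take (16,17); skip (16,18); take (21,22).
Selected 5 observations.

5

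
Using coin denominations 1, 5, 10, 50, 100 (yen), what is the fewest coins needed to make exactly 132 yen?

132 − 1×100→32 − 3×10→2 − 2×1→0
Total coins = 1 + 3 + 2 = 6

6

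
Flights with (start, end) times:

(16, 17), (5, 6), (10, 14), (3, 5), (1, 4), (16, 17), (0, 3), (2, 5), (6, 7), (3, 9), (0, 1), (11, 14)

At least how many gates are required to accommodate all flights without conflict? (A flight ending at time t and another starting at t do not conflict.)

4

The answer is the maximum number of intervals overlapping at any instant.
starts: [0, 0, 1, 2, 3, 3, 5, 6, 10, 11, 16, 16]
ends:   [1, 3, 4, 5, 5, 6, 7, 9, 14, 14, 17, 17]
s0→1 s0→2 e1→1 s1→2 s2→3 e3→2 s3→3 s3→4  — peak 4.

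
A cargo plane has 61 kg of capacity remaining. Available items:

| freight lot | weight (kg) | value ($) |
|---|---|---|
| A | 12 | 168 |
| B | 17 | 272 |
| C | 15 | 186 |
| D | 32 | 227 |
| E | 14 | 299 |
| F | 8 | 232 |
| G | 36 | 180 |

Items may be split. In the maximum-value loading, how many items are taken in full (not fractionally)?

4

Sort by value per unit weight and fill in that order.
Ratios (sorted): F 29.00, E 21.36, B 16.00, A 14.00, C 12.40, D 7.09, G 5.00
take F (8 @ 232); take E (14 @ 299); take B (17 @ 272); take A (12 @ 168); take 10/15 of C → 124.00. Capacity used 61/61.
4 item(s) taken whole; one partial (take 10/15 of C).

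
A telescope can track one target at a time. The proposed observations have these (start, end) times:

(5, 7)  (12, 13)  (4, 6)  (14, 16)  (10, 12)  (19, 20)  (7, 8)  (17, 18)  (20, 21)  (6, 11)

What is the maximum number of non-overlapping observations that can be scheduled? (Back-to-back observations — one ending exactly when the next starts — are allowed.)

Sorted by end: (4,6)  (5,7)  (7,8)  (6,11)  (10,12)  (12,13)  (14,16)  (17,18)  (19,20)  (20,21)
take (4,6); skip (5,7); take (7,8); take (10,12); take (12,13); take (14,16); take (17,18); take (19,20); take (20,21).
Selected 8 observations.

8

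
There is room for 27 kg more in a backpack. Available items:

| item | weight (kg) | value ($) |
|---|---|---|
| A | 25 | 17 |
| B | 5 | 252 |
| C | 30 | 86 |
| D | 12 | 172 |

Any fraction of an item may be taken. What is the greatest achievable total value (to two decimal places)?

452.67

Greedy by value/weight ratio, highest first.
Ratios (sorted): B 50.40, D 14.33, C 2.87, A 0.68
take B (5 @ 252); take D (12 @ 172); take 10/30 of C → 28.67. Capacity used 27/27.
Total value = 452.67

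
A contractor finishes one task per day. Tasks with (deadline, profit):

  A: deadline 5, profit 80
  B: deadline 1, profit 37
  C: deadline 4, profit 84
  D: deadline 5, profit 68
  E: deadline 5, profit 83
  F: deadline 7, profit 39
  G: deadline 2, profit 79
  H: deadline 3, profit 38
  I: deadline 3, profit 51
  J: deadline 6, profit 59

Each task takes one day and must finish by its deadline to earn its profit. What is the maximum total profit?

Take jobs in profit order; each goes to the latest open slot no later than its deadline.
By profit: C(d4,84), E(d5,83), A(d5,80), G(d2,79), D(d5,68), J(d6,59), I(d3,51), F(d7,39), H(d3,38), B(d1,37)
C→slot 4; E→slot 5; A→slot 3; G→slot 2; D→slot 1; J→slot 6; I skipped; F→slot 7; H skipped; B skipped.
Profit = 68 + 79 + 80 + 84 + 83 + 59 + 39 = 492

492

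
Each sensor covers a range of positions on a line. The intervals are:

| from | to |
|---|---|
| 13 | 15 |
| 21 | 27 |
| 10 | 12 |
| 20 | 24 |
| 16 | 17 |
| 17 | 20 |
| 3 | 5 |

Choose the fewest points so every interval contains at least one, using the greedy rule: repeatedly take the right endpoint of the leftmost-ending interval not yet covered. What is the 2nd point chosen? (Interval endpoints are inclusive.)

Process intervals by earliest right end; each time one isn't hit yet, stab at its right endpoint.
Sorted: [3,5] [10,12] [13,15] [16,17] [17,20] [20,24] [21,27]
{[3,5]} hit by 5; {[10,12]} hit by 12; {[13,15]} hit by 15; {[16,17],[17,20]} hit by 17; {[20,24],[21,27]} hit by 24.
Points: 5, 12, 15, 17, 24 (5 total).

12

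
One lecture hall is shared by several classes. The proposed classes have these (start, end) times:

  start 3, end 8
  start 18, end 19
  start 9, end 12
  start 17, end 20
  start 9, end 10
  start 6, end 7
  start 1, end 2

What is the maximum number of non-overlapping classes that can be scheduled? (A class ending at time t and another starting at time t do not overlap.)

Order by finish time; keep every interval that doesn't clash with the previous kept one.
By end time: (1,2), (6,7), (3,8), (9,10), (9,12), (18,19), (17,20).
Pick (1,2); next start ≥ 2 → (6,7); next start ≥ 7 → (9,10); next start ≥ 10 → (18,19).
Selected 4 classes.

4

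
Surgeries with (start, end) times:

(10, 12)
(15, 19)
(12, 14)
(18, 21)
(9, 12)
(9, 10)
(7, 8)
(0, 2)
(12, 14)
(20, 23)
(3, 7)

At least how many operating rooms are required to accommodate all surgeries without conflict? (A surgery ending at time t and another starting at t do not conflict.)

2

Events (time:±→running): 0:+→1 2:-→0 3:+→1 7:-→0 7:+→1 8:-→0 9:+→1 9:+→2 … peak 2.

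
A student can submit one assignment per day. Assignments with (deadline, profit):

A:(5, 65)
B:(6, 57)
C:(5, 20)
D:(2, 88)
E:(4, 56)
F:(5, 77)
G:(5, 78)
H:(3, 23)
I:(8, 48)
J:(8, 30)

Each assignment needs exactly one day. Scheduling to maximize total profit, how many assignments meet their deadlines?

Profit order: D=88 G=78 F=77 A=65 B=57 E=56 I=48 J=30 H=23 C=20
Assign: D→slot 2, G→slot 5, F→slot 4, A→slot 3, B→slot 6, E→slot 1, I→slot 8, J→slot 7, H skipped, C skipped.
Slots: [1:E] [2:D] [3:A] [4:F] [5:G] [6:B] [7:J] [8:I]
8 of 10 scheduled.

8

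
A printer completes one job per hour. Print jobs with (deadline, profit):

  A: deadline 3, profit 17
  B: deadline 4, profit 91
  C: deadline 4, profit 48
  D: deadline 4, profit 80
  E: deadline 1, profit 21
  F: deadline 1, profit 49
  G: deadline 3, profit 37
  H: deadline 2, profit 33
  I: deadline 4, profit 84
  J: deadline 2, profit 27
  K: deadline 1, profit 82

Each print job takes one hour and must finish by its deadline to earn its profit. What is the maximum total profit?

By profit: B(d4,91), I(d4,84), K(d1,82), D(d4,80), F(d1,49), C(d4,48), G(d3,37), H(d2,33), J(d2,27), E(d1,21), A(d3,17)
B→slot 4; I→slot 3; K→slot 1; D→slot 2; F skipped; C skipped; G skipped; H skipped; J skipped; E skipped; A skipped.
Profit = 82 + 80 + 84 + 91 = 337

337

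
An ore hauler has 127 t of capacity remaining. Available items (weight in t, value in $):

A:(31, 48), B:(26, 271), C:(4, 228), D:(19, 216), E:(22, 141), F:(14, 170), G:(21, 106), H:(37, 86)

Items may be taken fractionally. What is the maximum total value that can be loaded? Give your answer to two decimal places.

Greedy by value/weight ratio, highest first.
Ratios (sorted): C 57.00, F 12.14, D 11.37, B 10.42, E 6.41, G 5.05, H 2.32, A 1.55
take C (4 @ 228); take F (14 @ 170); take D (19 @ 216); take B (26 @ 271); take E (22 @ 141); take G (21 @ 106); take 21/37 of H → 48.81. Capacity used 127/127.
Total value = 1180.81

1180.81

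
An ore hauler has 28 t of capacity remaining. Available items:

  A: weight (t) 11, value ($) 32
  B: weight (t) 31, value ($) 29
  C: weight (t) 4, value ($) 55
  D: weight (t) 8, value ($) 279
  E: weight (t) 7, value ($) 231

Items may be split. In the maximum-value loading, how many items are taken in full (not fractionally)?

3

Sort by value per unit weight and fill in that order.
Order: D (279/8=34.88) > E (231/7=33.00) > C (55/4=13.75) > A (32/11=2.91) > B (29/31=0.94)
Fill: take D (8 @ 279) → take E (7 @ 231) → take C (4 @ 55) → take 9/11 of A → 26.18; 28/28 used.
3 item(s) taken whole; one partial (take 9/11 of A).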